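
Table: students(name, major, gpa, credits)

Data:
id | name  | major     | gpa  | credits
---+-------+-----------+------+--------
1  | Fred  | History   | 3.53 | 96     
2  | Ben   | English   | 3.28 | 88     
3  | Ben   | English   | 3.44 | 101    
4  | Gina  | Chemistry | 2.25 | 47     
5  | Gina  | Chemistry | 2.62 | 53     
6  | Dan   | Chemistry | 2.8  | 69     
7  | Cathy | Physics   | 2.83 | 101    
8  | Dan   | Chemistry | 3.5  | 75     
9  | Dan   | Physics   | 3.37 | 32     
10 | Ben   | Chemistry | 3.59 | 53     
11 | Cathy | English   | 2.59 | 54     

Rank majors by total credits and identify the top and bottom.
SELECT major, SUM(credits)
FROM students
GROUP BY major
ORDER BY SUM(credits)

All groups:
  History: 96
  Physics: 133
  English: 243
  Chemistry: 297

Highest: Chemistry (297)
Lowest: History (96)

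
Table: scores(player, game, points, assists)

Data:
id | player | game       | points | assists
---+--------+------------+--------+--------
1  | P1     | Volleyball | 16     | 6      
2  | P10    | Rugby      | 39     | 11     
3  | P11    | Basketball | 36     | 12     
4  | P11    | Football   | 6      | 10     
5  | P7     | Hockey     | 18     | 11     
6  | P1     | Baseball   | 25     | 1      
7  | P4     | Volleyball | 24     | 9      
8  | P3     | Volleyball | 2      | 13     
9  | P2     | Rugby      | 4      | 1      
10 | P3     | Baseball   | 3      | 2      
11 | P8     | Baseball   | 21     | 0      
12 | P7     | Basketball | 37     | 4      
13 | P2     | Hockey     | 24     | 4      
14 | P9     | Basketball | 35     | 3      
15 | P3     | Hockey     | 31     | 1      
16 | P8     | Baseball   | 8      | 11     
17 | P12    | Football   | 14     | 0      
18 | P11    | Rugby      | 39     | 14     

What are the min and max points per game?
SELECT game, MIN(points), MAX(points)
FROM scores
GROUP BY game

Result:
  Baseball: min=3, max=25
  Basketball: min=35, max=37
  Football: min=6, max=14
  Hockey: min=18, max=31
  Rugby: min=4, max=39
  Volleyball: min=2, max=24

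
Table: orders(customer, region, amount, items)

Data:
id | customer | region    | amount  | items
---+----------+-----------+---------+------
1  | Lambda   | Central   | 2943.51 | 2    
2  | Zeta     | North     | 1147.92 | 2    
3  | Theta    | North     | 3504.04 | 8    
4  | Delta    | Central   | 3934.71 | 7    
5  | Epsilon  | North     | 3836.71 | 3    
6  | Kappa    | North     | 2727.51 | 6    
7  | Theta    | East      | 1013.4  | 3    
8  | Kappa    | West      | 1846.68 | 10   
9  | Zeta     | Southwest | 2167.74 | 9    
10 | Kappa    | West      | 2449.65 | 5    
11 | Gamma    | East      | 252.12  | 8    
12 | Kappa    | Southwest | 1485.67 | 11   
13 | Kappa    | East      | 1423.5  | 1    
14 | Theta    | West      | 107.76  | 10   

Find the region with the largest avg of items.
SELECT region, AVG(items) as val
FROM orders
GROUP BY region
ORDER BY val DESC
LIMIT 1

Result: Southwest with avg(items) = 10.00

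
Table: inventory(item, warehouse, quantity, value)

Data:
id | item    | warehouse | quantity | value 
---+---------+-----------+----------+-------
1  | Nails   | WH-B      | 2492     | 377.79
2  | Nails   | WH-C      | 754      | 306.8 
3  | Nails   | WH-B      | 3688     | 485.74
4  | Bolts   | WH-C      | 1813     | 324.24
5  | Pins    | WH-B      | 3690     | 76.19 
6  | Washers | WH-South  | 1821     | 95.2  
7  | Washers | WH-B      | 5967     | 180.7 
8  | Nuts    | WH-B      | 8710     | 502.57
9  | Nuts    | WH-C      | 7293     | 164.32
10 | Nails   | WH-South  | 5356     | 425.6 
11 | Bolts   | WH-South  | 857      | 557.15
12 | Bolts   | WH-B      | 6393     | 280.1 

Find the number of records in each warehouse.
SELECT warehouse, COUNT(*) as count
FROM inventory
GROUP BY warehouse

Result:
  WH-B: 6
  WH-C: 3
  WH-South: 3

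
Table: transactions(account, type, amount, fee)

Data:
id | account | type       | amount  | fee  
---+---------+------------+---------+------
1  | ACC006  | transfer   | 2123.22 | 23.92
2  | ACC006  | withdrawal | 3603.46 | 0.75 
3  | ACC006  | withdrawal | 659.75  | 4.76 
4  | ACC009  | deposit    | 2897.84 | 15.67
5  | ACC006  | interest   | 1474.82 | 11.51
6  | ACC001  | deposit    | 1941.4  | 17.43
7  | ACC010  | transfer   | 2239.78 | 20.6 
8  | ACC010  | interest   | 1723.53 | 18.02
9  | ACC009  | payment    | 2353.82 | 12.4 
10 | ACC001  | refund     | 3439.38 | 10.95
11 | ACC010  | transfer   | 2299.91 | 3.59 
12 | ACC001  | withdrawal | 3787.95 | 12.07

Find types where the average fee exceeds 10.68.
SELECT type, AVG(fee)
FROM transactions
GROUP BY type
HAVING AVG(fee) > 10.68

Result:
  deposit: avg=16.55
  interest: avg=14.77
  payment: avg=12.40
  refund: avg=10.95
  transfer: avg=16.04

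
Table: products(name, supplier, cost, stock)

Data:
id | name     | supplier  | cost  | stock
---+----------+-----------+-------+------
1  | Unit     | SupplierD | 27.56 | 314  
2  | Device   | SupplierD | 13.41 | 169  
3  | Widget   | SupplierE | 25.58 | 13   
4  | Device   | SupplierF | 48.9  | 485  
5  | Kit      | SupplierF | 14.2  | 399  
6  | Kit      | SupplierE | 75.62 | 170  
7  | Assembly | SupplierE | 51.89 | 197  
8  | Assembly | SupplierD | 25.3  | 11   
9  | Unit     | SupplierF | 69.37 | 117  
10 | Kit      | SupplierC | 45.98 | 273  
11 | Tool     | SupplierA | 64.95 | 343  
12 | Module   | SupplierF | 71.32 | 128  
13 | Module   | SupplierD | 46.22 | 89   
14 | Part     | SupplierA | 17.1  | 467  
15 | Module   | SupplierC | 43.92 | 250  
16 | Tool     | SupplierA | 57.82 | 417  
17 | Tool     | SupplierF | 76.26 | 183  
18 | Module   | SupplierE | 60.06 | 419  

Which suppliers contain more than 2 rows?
SELECT supplier, COUNT(*) as cnt
FROM products
GROUP BY supplier
HAVING COUNT(*) > 2

Result:
  SupplierA: 3
  SupplierD: 4
  SupplierE: 4
  SupplierF: 5

Note: HAVING filters groups after aggregation, WHERE filters rows before.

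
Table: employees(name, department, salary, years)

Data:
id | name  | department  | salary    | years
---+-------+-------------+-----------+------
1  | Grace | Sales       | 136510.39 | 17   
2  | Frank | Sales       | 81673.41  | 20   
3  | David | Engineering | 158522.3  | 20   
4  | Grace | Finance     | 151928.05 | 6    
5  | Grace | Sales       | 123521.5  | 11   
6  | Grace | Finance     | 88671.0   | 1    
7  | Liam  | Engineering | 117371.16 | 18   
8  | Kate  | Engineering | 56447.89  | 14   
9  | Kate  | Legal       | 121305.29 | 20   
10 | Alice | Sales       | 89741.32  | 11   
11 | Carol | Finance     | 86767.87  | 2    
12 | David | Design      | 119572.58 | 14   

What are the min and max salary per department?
SELECT department, MIN(salary), MAX(salary)
FROM employees
GROUP BY department

Result:
  Design: min=119572.58, max=119572.58
  Engineering: min=56447.89, max=158522.30
  Finance: min=86767.87, max=151928.05
  Legal: min=121305.29, max=121305.29
  Sales: min=81673.41, max=136510.39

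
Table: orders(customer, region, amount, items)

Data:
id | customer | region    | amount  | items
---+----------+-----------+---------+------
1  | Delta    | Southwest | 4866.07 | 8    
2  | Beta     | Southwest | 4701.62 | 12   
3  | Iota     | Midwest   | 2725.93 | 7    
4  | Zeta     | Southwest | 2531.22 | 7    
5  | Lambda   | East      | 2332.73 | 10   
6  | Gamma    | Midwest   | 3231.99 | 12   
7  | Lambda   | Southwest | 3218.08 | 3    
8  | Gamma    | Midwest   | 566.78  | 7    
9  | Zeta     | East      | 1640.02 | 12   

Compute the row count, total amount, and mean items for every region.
SELECT region,
       COUNT(*) as cnt,
       SUM(amount) as total_amount,
       AVG(items) as avg_items
FROM orders
GROUP BY region

Result:
  East: 2 records, 3972.75 total amount, 11.00 avg items
  Midwest: 3 records, 6524.70 total amount, 8.67 avg items
  Southwest: 4 records, 15316.99 total amount, 7.50 avg items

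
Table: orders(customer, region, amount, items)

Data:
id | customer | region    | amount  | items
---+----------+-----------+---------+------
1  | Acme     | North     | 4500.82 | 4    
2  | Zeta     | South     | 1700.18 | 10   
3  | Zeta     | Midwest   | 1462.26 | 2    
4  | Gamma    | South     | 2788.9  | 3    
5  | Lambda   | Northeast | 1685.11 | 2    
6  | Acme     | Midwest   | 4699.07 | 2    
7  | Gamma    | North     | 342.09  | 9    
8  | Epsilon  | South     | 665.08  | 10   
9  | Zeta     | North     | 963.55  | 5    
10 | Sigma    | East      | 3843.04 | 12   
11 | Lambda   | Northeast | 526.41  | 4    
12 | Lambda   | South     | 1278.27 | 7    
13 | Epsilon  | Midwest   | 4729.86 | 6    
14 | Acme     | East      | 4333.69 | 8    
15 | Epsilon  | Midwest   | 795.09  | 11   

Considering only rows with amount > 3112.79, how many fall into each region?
SELECT region, COUNT(*)
FROM orders
WHERE amount > 3112.79
GROUP BY region

Note: WHERE filters rows before grouping.

Result:
  East: 2
  Midwest: 2
  North: 1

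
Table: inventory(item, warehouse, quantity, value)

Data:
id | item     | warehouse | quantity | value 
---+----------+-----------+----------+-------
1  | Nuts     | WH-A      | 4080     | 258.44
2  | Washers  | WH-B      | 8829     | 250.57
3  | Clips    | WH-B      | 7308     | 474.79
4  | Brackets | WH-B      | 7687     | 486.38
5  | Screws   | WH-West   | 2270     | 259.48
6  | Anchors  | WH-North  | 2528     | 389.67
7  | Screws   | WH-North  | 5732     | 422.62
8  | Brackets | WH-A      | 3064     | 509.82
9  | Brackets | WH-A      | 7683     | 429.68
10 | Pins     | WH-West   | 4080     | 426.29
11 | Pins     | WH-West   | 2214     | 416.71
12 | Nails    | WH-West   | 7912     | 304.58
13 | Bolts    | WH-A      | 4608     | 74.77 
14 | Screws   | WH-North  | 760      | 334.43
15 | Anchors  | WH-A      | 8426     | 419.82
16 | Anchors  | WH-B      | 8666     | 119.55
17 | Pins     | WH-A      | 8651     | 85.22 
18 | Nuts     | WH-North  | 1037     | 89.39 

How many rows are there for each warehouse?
SELECT warehouse, COUNT(*) as count
FROM inventory
GROUP BY warehouse

Result:
  WH-A: 6
  WH-B: 4
  WH-North: 4
  WH-West: 4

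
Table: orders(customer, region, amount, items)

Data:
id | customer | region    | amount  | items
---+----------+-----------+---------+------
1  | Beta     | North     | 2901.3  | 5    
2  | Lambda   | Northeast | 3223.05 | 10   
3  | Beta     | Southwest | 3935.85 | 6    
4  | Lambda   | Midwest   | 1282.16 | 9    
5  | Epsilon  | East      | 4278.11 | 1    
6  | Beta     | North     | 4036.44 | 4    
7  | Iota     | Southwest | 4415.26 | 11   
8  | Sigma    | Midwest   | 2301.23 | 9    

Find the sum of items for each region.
SELECT region, SUM(items) as result
FROM orders
GROUP BY region

Result:
  East: 1
  Midwest: 18
  North: 9
  Northeast: 10
  Southwest: 17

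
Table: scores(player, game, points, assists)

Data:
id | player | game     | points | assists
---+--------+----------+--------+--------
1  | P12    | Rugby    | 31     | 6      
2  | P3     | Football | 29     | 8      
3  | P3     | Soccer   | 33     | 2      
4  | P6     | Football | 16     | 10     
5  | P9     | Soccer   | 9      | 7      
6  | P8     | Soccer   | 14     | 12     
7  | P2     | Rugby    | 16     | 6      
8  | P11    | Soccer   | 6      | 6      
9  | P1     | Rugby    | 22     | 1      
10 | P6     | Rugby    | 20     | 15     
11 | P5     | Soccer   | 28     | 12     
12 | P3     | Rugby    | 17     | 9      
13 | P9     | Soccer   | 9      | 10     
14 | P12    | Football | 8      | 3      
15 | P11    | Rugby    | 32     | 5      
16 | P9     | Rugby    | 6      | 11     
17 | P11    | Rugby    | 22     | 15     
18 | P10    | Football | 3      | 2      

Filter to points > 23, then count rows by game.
SELECT game, COUNT(*)
FROM scores
WHERE points > 23
GROUP BY game

Note: WHERE filters rows before grouping.

Result:
  Football: 1
  Rugby: 2
  Soccer: 2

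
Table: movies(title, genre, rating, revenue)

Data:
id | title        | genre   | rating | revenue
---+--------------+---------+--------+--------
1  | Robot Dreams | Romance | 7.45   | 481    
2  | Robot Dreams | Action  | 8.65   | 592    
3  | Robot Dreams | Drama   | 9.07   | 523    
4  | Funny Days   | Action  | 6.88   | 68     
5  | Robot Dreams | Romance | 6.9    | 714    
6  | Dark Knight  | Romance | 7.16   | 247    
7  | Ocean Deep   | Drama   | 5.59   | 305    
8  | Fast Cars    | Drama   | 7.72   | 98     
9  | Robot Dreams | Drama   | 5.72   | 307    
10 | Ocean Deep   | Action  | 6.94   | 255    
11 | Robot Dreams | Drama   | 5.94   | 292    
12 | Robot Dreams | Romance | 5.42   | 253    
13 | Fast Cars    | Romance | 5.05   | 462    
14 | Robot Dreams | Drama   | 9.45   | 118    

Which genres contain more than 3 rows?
SELECT genre, COUNT(*) as cnt
FROM movies
GROUP BY genre
HAVING COUNT(*) > 3

Result:
  Drama: 6
  Romance: 5

Note: HAVING filters groups after aggregation, WHERE filters rows before.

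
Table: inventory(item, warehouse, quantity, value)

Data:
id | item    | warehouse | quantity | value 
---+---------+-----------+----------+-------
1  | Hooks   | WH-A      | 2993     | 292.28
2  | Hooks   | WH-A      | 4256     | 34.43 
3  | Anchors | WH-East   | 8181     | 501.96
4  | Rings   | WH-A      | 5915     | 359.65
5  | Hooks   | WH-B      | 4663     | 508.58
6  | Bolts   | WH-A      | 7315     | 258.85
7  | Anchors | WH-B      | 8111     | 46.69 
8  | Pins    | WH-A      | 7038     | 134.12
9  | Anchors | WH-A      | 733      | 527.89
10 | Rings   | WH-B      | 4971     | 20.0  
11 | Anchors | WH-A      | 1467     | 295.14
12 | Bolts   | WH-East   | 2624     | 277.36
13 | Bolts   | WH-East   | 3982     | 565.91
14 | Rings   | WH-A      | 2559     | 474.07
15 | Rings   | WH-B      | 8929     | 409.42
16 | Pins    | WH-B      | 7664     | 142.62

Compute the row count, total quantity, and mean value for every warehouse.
SELECT warehouse,
       COUNT(*) as cnt,
       SUM(quantity) as total_quantity,
       AVG(value) as avg_value
FROM inventory
GROUP BY warehouse

Result:
  WH-A: 8 records, 32276 total quantity, 297.05 avg value
  WH-B: 5 records, 34338 total quantity, 225.46 avg value
  WH-East: 3 records, 14787 total quantity, 448.41 avg value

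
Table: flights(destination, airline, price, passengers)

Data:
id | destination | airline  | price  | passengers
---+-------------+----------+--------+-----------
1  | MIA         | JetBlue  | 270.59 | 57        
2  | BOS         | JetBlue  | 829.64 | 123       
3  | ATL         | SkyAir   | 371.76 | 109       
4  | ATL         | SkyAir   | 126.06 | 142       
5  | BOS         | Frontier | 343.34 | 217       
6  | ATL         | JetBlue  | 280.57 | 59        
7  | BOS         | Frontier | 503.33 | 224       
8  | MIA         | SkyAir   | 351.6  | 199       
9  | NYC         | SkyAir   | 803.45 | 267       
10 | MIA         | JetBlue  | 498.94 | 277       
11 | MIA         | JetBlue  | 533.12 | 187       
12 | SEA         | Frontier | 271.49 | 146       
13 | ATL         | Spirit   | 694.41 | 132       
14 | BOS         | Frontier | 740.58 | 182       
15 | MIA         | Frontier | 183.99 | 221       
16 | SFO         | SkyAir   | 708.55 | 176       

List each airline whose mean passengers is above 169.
SELECT airline, AVG(passengers)
FROM flights
GROUP BY airline
HAVING AVG(passengers) > 169

Result:
  Frontier: avg=198.00
  SkyAir: avg=178.60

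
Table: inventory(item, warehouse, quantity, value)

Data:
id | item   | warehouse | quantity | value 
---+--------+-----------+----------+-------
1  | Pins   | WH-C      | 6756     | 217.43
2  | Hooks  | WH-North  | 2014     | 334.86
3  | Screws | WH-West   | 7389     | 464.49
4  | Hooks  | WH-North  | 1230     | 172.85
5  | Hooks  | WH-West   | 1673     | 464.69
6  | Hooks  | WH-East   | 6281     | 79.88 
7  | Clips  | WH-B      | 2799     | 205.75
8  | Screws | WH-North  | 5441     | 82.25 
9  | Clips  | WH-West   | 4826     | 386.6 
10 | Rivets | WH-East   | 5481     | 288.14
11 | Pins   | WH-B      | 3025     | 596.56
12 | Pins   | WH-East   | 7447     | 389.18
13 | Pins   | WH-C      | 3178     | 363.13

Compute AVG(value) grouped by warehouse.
SELECT warehouse, AVG(value) as result
FROM inventory
GROUP BY warehouse

Result:
  WH-B: 401.16
  WH-C: 290.28
  WH-East: 252.40
  WH-North: 196.65
  WH-West: 438.59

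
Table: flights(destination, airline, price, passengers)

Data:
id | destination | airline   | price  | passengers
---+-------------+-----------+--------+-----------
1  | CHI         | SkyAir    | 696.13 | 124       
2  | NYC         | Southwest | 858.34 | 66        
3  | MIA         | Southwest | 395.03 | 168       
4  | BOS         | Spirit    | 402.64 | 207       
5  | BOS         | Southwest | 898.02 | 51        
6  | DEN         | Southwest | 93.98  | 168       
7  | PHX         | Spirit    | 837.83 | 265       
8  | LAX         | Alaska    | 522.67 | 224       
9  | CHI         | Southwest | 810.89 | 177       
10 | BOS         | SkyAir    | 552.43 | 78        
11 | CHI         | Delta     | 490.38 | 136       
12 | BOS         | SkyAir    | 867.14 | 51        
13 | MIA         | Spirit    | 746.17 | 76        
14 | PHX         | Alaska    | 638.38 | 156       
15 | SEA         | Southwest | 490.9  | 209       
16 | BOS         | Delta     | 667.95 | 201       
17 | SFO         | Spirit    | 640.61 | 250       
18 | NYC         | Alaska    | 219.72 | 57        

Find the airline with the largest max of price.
SELECT airline, MAX(price) as val
FROM flights
GROUP BY airline
ORDER BY val DESC
LIMIT 1

Result: Southwest with max(price) = 898.02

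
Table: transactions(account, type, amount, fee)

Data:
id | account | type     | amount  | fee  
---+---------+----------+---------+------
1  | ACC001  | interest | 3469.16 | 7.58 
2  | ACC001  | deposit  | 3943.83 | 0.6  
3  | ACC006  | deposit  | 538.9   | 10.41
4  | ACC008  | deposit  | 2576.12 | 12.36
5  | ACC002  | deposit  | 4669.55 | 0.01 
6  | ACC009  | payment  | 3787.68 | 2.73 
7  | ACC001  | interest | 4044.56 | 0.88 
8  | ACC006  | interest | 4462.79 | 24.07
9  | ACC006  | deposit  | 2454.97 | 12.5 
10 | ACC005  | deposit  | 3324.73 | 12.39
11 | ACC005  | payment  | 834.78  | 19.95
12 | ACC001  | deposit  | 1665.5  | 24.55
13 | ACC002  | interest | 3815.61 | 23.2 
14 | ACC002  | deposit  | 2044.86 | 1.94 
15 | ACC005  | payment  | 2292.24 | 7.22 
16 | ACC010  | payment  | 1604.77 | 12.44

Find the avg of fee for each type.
SELECT type, AVG(fee) as result
FROM transactions
GROUP BY type

Result:
  deposit: 9.35
  interest: 13.93
  payment: 10.59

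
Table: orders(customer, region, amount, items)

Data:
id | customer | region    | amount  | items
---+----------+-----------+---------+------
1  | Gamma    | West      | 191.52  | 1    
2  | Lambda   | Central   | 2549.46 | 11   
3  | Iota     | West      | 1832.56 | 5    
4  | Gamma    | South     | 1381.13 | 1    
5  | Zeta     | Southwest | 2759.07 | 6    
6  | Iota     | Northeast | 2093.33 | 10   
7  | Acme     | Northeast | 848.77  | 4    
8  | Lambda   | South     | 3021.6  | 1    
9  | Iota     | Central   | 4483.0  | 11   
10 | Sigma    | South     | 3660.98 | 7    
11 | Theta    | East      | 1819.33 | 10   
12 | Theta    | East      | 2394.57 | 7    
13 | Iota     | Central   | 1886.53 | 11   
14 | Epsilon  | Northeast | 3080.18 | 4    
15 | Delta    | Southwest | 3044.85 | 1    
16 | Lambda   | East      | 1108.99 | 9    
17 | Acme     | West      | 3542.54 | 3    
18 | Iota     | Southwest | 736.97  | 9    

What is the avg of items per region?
SELECT region, AVG(items) as result
FROM orders
GROUP BY region

Result:
  Central: 11.00
  East: 8.67
  Northeast: 6.00
  South: 3.00
  Southwest: 5.33
  West: 3.00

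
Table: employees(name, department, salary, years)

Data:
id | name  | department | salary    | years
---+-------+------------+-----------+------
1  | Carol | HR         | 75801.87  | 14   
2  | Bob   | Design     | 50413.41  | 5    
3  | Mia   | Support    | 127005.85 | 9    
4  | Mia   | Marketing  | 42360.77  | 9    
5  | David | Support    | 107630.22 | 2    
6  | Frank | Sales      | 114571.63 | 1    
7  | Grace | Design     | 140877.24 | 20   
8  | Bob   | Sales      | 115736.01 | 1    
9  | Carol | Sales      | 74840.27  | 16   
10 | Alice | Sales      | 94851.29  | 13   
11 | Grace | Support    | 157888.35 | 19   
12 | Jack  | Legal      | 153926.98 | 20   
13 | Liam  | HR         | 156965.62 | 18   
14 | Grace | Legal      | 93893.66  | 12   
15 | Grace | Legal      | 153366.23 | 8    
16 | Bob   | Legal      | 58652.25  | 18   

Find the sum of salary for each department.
SELECT department, SUM(salary) as result
FROM employees
GROUP BY department

Result:
  Design: 191290.65
  HR: 232767.49
  Legal: 459839.12
  Marketing: 42360.77
  Sales: 399999.20
  Support: 392524.42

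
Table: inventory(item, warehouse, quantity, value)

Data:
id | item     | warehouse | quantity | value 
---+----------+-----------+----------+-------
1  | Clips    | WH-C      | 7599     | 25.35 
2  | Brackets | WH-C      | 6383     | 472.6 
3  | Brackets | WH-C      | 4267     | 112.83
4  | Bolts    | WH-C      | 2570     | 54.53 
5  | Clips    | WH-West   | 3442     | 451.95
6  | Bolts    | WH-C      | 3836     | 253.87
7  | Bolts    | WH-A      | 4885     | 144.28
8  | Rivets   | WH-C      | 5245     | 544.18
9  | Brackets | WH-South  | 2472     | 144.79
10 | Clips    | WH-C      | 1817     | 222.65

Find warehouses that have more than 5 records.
SELECT warehouse, COUNT(*) as cnt
FROM inventory
GROUP BY warehouse
HAVING COUNT(*) > 5

Result:
  WH-C: 7

Note: HAVING filters groups after aggregation, WHERE filters rows before.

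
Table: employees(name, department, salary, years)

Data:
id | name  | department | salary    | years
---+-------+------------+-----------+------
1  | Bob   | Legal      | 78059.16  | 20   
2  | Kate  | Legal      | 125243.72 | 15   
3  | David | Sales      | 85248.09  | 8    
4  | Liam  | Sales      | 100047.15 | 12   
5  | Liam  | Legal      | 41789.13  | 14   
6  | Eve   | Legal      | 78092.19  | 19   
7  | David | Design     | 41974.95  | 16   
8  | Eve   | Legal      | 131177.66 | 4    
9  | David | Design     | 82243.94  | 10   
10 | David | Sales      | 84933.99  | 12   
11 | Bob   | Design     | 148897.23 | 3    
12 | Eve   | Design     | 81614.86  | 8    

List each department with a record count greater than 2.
SELECT department, COUNT(*) as cnt
FROM employees
GROUP BY department
HAVING COUNT(*) > 2

Result:
  Design: 4
  Legal: 5
  Sales: 3

Note: HAVING filters groups after aggregation, WHERE filters rows before.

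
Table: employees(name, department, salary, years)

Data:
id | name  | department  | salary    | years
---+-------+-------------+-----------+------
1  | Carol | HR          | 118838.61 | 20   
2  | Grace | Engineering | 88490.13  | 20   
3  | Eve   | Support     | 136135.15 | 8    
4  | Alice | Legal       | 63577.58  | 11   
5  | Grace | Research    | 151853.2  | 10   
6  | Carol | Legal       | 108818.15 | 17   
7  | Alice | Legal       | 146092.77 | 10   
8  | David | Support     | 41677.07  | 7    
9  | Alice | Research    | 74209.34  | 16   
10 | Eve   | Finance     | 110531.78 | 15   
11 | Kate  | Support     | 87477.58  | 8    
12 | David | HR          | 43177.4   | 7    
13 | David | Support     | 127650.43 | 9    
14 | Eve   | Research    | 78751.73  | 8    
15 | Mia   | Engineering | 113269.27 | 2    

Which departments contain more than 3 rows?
SELECT department, COUNT(*) as cnt
FROM employees
GROUP BY department
HAVING COUNT(*) > 3

Result:
  Support: 4

Note: HAVING filters groups after aggregation, WHERE filters rows before.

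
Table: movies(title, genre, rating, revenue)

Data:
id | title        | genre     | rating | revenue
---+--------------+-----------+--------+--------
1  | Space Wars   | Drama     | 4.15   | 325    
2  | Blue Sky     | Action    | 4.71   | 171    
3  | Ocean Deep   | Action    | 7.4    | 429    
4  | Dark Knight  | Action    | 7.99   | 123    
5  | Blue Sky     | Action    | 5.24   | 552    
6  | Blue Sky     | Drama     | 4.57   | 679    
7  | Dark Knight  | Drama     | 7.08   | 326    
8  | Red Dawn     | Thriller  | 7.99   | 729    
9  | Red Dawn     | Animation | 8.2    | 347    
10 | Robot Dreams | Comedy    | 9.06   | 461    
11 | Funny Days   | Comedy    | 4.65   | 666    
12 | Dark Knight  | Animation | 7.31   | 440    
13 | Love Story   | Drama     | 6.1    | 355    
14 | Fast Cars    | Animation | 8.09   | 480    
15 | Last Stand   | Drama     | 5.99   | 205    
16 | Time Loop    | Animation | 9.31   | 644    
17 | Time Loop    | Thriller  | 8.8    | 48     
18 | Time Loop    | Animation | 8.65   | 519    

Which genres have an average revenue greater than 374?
SELECT genre, AVG(revenue)
FROM movies
GROUP BY genre
HAVING AVG(revenue) > 374

Result:
  Animation: avg=486.00
  Comedy: avg=563.50
  Drama: avg=378.00
  Thriller: avg=388.50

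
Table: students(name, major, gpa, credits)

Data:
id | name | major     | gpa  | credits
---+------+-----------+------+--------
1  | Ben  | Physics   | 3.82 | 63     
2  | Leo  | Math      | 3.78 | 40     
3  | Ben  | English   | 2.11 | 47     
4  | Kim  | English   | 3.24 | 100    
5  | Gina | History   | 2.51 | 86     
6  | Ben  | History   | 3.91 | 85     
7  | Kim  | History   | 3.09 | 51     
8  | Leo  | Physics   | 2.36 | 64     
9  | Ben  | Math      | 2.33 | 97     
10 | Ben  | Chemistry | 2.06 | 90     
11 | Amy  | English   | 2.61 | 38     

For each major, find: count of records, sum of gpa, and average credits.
SELECT major,
       COUNT(*) as cnt,
       SUM(gpa) as total_gpa,
       AVG(credits) as avg_credits
FROM students
GROUP BY major

Result:
  Chemistry: 1 records, 2.06 total gpa, 90.00 avg credits
  English: 3 records, 7.96 total gpa, 61.67 avg credits
  History: 3 records, 9.51 total gpa, 74.00 avg credits
  Math: 2 records, 6.11 total gpa, 68.50 avg credits
  Physics: 2 records, 6.18 total gpa, 63.50 avg credits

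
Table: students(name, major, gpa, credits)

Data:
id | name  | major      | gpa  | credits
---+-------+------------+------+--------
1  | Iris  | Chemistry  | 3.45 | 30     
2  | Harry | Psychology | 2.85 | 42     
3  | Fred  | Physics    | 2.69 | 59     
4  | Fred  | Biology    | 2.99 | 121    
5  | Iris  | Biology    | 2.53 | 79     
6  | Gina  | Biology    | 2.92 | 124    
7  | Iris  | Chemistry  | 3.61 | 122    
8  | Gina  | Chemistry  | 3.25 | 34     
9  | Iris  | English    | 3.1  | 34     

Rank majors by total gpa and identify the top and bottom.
SELECT major, SUM(gpa)
FROM students
GROUP BY major
ORDER BY SUM(gpa)

All groups:
  Physics: 2.69
  Psychology: 2.85
  English: 3.10
  Biology: 8.44
  Chemistry: 10.31

Highest: Chemistry (10.31)
Lowest: Physics (2.69)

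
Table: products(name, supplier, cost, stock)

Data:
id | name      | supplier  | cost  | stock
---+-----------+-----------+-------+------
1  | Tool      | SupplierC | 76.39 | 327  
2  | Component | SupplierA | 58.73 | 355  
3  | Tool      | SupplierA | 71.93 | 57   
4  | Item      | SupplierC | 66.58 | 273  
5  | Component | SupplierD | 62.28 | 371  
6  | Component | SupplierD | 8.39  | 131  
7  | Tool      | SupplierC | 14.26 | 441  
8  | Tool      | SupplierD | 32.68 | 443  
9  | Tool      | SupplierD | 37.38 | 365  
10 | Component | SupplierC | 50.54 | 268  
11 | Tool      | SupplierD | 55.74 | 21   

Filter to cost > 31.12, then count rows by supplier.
SELECT supplier, COUNT(*)
FROM products
WHERE cost > 31.12
GROUP BY supplier

Note: WHERE filters rows before grouping.

Result:
  SupplierA: 2
  SupplierC: 3
  SupplierD: 4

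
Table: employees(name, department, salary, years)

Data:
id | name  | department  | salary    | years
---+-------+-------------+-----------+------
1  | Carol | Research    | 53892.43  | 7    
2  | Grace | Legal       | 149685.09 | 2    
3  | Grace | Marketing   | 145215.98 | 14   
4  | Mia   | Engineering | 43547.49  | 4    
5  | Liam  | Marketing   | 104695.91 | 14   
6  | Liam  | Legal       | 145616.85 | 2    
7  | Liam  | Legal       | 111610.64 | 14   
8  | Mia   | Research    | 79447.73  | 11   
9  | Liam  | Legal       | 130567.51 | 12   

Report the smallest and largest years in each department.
SELECT department, MIN(years), MAX(years)
FROM employees
GROUP BY department

Result:
  Engineering: min=4, max=4
  Legal: min=2, max=14
  Marketing: min=14, max=14
  Research: min=7, max=11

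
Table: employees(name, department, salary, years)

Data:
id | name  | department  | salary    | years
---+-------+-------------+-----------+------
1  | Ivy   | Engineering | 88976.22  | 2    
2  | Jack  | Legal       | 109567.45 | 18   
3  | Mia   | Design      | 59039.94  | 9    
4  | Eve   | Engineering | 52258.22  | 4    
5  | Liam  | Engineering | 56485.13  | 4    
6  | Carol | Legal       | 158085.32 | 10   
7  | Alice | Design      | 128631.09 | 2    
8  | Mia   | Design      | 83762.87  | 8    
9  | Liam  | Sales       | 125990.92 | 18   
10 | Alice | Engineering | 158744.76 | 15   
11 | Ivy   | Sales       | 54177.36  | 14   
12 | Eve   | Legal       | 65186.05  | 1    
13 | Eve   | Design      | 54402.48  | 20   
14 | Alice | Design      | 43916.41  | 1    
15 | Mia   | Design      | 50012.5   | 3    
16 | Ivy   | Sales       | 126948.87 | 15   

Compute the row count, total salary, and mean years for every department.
SELECT department,
       COUNT(*) as cnt,
       SUM(salary) as total_salary,
       AVG(years) as avg_years
FROM employees
GROUP BY department

Result:
  Design: 6 records, 419765.29 total salary, 7.17 avg years
  Engineering: 4 records, 356464.33 total salary, 6.25 avg years
  Legal: 3 records, 332838.82 total salary, 9.67 avg years
  Sales: 3 records, 307117.15 total salary, 15.67 avg years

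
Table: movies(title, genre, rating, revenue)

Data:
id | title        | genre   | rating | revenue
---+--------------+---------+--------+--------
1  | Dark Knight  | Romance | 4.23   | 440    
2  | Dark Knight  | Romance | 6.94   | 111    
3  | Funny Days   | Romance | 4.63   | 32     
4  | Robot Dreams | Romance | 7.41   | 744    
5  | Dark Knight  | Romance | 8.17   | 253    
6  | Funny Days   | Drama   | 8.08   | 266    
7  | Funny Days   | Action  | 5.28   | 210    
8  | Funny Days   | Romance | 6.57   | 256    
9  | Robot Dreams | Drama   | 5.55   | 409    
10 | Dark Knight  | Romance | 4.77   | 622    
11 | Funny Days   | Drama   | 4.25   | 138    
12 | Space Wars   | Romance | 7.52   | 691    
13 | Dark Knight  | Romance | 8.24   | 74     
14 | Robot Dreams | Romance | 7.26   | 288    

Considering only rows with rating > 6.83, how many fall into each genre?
SELECT genre, COUNT(*)
FROM movies
WHERE rating > 6.83
GROUP BY genre

Note: WHERE filters rows before grouping.

Result:
  Drama: 1
  Romance: 6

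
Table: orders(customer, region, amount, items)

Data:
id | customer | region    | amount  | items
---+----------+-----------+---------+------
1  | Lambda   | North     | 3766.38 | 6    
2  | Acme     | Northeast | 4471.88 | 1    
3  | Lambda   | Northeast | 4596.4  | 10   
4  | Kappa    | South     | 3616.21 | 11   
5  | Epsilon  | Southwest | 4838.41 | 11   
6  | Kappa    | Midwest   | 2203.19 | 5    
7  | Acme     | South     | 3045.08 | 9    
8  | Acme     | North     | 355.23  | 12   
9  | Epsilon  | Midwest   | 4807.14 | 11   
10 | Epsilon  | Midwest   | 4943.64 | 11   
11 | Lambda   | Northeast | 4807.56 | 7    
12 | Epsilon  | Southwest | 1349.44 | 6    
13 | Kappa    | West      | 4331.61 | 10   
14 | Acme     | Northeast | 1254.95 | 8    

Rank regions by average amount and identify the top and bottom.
SELECT region, AVG(amount)
FROM orders
GROUP BY region
ORDER BY AVG(amount)

All groups:
  North: 2060.81
  Southwest: 3093.93
  South: 3330.65
  Northeast: 3782.70
  Midwest: 3984.66
  West: 4331.61

Highest: West (4331.61)
Lowest: North (2060.81)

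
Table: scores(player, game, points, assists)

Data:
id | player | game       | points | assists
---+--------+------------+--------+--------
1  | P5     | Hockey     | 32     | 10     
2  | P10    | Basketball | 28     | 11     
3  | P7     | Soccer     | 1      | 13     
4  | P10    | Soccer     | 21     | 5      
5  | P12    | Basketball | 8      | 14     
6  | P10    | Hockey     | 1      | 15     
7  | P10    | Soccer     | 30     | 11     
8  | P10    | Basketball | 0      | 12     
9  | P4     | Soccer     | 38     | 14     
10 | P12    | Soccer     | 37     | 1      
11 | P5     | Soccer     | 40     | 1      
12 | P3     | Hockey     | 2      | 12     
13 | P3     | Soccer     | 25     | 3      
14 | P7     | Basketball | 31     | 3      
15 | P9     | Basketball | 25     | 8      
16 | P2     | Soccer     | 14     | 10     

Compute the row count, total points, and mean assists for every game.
SELECT game,
       COUNT(*) as cnt,
       SUM(points) as total_points,
       AVG(assists) as avg_assists
FROM scores
GROUP BY game

Result:
  Basketball: 5 records, 92 total points, 9.60 avg assists
  Hockey: 3 records, 35 total points, 12.33 avg assists
  Soccer: 8 records, 206 total points, 7.25 avg assists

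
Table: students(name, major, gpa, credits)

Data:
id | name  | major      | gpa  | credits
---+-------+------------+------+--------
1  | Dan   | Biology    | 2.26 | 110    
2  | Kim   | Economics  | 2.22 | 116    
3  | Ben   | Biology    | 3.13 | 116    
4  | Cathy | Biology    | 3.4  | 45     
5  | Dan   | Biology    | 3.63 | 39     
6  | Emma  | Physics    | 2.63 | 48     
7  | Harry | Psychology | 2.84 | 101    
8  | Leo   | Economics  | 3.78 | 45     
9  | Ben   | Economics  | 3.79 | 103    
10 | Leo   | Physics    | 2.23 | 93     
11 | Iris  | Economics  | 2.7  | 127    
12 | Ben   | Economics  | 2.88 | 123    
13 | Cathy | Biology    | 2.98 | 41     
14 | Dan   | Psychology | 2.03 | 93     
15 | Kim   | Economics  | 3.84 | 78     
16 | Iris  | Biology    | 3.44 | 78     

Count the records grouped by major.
SELECT major, COUNT(*) as count
FROM students
GROUP BY major

Result:
  Biology: 6
  Economics: 6
  Physics: 2
  Psychology: 2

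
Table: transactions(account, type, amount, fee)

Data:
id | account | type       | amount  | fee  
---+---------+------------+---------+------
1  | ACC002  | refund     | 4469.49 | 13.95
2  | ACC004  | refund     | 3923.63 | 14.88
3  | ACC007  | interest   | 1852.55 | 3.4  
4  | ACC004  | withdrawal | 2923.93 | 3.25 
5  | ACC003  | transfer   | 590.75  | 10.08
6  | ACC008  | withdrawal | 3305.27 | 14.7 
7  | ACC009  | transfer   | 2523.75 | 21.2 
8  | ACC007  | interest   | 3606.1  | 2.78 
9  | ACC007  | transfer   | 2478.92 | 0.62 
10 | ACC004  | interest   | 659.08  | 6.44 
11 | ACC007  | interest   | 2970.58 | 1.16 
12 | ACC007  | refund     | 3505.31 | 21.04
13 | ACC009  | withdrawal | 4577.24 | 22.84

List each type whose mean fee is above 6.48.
SELECT type, AVG(fee)
FROM transactions
GROUP BY type
HAVING AVG(fee) > 6.48

Result:
  refund: avg=16.62
  transfer: avg=10.63
  withdrawal: avg=13.60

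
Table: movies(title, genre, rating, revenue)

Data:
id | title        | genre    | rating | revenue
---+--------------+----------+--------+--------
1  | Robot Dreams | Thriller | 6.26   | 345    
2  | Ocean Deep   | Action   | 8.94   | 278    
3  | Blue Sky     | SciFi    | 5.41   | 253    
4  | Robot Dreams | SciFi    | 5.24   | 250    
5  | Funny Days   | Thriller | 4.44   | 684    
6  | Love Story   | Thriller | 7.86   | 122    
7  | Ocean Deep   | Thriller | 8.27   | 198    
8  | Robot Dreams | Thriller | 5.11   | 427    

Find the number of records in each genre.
SELECT genre, COUNT(*) as count
FROM movies
GROUP BY genre

Result:
  Action: 1
  SciFi: 2
  Thriller: 5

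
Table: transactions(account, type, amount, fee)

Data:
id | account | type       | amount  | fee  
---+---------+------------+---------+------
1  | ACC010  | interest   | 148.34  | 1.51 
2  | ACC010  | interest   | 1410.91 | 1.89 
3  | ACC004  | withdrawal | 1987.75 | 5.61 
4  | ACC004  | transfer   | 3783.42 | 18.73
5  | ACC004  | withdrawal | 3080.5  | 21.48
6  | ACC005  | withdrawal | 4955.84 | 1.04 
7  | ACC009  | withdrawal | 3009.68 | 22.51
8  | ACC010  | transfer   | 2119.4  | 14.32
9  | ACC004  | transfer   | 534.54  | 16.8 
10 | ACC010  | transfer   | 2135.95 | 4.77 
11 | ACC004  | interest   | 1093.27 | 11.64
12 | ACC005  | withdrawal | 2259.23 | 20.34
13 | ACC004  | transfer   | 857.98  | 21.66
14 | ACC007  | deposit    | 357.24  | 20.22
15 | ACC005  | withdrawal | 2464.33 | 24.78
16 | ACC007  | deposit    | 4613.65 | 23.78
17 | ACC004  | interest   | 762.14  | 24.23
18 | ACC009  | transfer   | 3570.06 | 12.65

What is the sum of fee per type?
SELECT type, SUM(fee) as result
FROM transactions
GROUP BY type

Result:
  deposit: 44.00
  interest: 39.27
  transfer: 88.93
  withdrawal: 95.76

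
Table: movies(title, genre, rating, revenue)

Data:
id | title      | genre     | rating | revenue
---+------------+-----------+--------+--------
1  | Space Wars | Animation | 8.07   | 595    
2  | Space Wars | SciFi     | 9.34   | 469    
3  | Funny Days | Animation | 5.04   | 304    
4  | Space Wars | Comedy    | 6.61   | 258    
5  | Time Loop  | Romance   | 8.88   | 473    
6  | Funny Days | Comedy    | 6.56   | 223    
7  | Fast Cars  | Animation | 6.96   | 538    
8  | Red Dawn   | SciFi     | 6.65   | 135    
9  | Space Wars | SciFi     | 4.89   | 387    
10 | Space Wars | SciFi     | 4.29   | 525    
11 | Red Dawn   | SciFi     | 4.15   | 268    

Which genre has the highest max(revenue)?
SELECT genre, MAX(revenue) as val
FROM movies
GROUP BY genre
ORDER BY val DESC
LIMIT 1

Result: Animation with max(revenue) = 595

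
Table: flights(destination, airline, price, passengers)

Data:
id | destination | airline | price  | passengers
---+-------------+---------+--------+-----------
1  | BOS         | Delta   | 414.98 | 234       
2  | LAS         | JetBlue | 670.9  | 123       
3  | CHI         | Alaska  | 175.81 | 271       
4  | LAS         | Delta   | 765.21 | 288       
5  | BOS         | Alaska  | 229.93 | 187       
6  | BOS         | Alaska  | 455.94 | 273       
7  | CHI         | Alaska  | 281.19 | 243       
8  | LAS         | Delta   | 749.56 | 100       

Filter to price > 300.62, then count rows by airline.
SELECT airline, COUNT(*)
FROM flights
WHERE price > 300.62
GROUP BY airline

Note: WHERE filters rows before grouping.

Result:
  Alaska: 1
  Delta: 3
  JetBlue: 1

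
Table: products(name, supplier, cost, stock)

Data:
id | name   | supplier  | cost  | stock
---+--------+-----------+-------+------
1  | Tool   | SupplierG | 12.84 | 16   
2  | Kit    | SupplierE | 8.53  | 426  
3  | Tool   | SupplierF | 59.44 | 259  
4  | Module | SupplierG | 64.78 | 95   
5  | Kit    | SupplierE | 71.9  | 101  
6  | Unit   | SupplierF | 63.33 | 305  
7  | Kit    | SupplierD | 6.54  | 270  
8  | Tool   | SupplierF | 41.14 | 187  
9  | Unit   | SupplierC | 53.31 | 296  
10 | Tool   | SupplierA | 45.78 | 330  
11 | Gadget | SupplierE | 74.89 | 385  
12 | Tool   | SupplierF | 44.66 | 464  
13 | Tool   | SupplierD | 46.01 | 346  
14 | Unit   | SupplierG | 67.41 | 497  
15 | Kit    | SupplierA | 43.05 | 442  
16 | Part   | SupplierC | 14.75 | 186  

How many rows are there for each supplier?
SELECT supplier, COUNT(*) as count
FROM products
GROUP BY supplier

Result:
  SupplierA: 2
  SupplierC: 2
  SupplierD: 2
  SupplierE: 3
  SupplierF: 4
  SupplierG: 3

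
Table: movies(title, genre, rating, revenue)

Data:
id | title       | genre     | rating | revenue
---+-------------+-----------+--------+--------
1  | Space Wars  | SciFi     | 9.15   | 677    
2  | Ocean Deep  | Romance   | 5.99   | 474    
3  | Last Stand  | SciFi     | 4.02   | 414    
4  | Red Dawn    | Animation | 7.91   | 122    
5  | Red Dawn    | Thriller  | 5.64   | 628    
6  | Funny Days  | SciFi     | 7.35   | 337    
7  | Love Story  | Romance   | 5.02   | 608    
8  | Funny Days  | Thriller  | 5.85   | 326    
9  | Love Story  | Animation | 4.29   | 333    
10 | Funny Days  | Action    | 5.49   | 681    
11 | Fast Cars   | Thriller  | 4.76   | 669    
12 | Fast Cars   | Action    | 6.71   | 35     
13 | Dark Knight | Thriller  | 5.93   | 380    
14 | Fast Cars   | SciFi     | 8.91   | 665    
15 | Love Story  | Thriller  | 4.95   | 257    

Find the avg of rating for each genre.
SELECT genre, AVG(rating) as result
FROM movies
GROUP BY genre

Result:
  Action: 6.10
  Animation: 6.10
  Romance: 5.51
  SciFi: 7.36
  Thriller: 5.43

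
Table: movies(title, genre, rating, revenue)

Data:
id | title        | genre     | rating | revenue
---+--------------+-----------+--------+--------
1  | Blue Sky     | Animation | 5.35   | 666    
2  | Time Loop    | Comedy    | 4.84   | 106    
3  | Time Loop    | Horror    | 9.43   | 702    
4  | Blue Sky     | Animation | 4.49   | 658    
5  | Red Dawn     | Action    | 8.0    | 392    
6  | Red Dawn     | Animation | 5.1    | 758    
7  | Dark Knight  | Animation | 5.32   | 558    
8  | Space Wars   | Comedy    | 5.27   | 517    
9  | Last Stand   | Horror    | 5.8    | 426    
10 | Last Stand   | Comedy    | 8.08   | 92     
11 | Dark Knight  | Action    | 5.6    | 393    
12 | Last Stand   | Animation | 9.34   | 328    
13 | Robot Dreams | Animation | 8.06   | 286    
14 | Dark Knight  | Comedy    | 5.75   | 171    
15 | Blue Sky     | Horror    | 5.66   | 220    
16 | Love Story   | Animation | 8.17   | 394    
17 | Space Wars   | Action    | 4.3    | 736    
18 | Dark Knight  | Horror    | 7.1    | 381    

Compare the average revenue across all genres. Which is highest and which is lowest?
SELECT genre, AVG(revenue)
FROM movies
GROUP BY genre
ORDER BY AVG(revenue)

All groups:
  Comedy: 221.50
  Horror: 432.25
  Action: 507.00
  Animation: 521.14

Highest: Animation (521.14)
Lowest: Comedy (221.50)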